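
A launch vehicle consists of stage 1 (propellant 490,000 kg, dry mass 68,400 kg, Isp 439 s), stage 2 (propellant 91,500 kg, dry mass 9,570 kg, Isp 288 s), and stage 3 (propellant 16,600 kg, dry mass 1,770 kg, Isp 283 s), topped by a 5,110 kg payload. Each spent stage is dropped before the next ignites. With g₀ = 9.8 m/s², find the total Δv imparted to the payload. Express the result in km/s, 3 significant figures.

Ignition mass of stage 1 = 490,000+68,400 + 91,500+9,570 + 16,600+1,770 + 5,110 = 682,950 kg.
Stage 1: m₀ = 682,950 kg, m_f = 682,950 − 490,000 = 192,950 kg; Δv = 439×9.8×ln(3.54) = 4302.2×1.2640 ≈ 5438 m/s.
Stage 2: m₀ = 124,550 kg, m_f = 124,550 − 91,500 = 33,050 kg; Δv = 288×9.8×ln(3.769) = 2822.4×1.3267 ≈ 3744 m/s.
Stage 3: m₀ = 23,480 kg, m_f = 23,480 − 16,600 = 6,880 kg; Δv = 283×9.8×ln(3.413) = 2773.4×1.2275 ≈ 3404 m/s.
Total Δv = 5438 + 3744 + 3404 = 12586 m/s.

Δv ≈ 12.6 km/s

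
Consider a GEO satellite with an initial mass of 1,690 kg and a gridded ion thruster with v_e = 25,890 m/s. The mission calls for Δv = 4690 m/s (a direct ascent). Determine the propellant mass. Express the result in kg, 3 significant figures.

m₀/m_f = exp(Δv / v_e) = exp(4690 / 25890.0) = exp(0.1812) = 1.1986.
m_f = 1,690 / 1.1986 = 1,409.98 kg, so propellant = m₀ − m_f = 1,690 − 1,409.98 = 280.02 kg.

propellant mass ≈ 280 kg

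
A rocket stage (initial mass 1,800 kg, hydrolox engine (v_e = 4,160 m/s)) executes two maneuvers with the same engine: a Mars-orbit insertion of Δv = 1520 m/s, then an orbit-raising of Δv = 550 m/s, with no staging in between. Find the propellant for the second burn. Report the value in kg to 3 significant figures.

propellant for the second burn ≈ 155 kg

After the first burn: m = 1800 × exp(−1520/4160.0) = 1800 × 0.69393 = 1,249.07 kg.
After the second burn: m = 1,249.07 × exp(−550/4160.0) = 1,249.07 × 0.87616 = 1,094.39 kg.
Second-burn propellant = 1,249.07 − 1,094.39 = 154.68 kg.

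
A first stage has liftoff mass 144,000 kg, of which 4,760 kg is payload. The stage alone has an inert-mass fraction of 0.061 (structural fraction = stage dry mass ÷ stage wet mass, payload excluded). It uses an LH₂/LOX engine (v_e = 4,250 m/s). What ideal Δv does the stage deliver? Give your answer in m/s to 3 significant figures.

Stage wet mass = m₀ − payload = 144,000 − 4,760 = 139,240 kg.
Stage dry mass = ε × stage wet mass = 0.061 × 139,240 = 8,493.64 kg.
Burnout mass m_f = stage dry + payload = 8,493.64 + 4,760 = 13,253.64 kg.
From the ideal rocket equation, Δv = v_e · ln(144,000/13,253.64) = 4250.0 × ln(10.86) = 4250.0 × 2.3855 ≈ 10139 m/s.

Δv ≈ 10100 m/s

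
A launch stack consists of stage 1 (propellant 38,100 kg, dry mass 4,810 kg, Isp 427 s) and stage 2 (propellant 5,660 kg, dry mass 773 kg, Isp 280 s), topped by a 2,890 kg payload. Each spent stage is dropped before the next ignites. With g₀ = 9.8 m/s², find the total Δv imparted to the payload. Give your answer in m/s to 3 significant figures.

Δv ≈ 8030 m/s

Ignition mass of stage 1 = 38,100+4,810 + 5,660+773 + 2,890 = 52,233 kg.
Stage 1: m₀ = 52,233 kg, m_f = 52,233 − 38,100 = 14,133 kg; Δv = 427×9.8×ln(3.696) = 4184.6×1.3072 ≈ 5470 m/s.
Stage 2: m₀ = 9,323 kg, m_f = 9,323 − 5,660 = 3,663 kg; Δv = 280×9.8×ln(2.545) = 2744.0×0.9342 ≈ 2563 m/s.
Total Δv = 5470 + 2563 = 8033 m/s.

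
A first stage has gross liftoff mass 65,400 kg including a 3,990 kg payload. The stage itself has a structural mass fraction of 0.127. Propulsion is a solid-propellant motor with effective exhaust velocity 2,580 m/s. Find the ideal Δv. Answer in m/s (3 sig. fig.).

Δv ≈ 4420 m/s

Stage wet mass = m₀ − payload = 65,400 − 3,990 = 61,410 kg.
Stage dry mass = ε × stage wet mass = 0.127 × 61,410 = 7,799.07 kg.
Burnout mass m_f = stage dry + payload = 7,799.07 + 3,990 = 11,789.07 kg.
By the Tsiolkovsky rocket equation, Δv = v_e · ln(65,400/11,789.07) = 2580.0 × ln(5.548) = 2580.0 × 1.7133 ≈ 4420 m/s.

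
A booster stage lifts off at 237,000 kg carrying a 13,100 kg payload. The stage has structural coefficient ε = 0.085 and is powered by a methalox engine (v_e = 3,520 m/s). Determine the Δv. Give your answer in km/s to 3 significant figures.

Stage wet mass = m₀ − payload = 237,000 − 13,100 = 223,900 kg.
Stage dry mass = ε × stage wet mass = 0.085 × 223,900 = 19,031.5 kg.
Burnout mass m_f = stage dry + payload = 19,031.5 + 13,100 = 32,131.5 kg.
Rocket equation: Δv = v_e · ln(237,000/32,131.5) = 3520.0 × ln(7.376) = 3520.0 × 1.9982 ≈ 7034 m/s.

Δv ≈ 7.03 km/s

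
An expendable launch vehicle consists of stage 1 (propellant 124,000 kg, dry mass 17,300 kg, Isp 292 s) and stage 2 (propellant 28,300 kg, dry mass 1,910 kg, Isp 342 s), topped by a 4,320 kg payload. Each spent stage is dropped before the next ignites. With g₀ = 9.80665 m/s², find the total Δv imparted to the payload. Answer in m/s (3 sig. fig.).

Δv ≈ 9240 m/s

Ignition mass of stage 1 = 124,000+17,300 + 28,300+1,910 + 4,320 = 175,830 kg.
Stage 1: m₀ = 175,830 kg, m_f = 175,830 − 124,000 = 51,830 kg; Δv = 292×9.80665×ln(3.392) = 2863.5×1.2215 ≈ 3498 m/s.
Stage 2: m₀ = 34,530 kg, m_f = 34,530 − 28,300 = 6,230 kg; Δv = 342×9.80665×ln(5.543) = 3353.9×1.7125 ≈ 5743 m/s.
Total Δv = 3498 + 5743 = 9241 m/s.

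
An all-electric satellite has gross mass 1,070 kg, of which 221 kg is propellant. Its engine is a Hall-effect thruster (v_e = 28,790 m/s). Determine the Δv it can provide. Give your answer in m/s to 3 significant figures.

m_f = m₀ − m_prop = 1,070 − 221 = 849 kg.
Using Δv = v_e ln(m₀/m_f): Δv = v_e · ln(m₀/m_f) = 28790.0 × ln(1.26) = 28790.0 × 0.2314 ≈ 6660.7 m/s.

Δv ≈ 6660 m/s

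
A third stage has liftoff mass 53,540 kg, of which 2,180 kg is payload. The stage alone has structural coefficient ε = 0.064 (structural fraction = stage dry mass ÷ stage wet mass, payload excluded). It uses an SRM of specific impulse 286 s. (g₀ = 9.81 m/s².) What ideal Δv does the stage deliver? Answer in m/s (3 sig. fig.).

Stage wet mass = m₀ − payload = 53,540 − 2,180 = 51,360 kg.
Stage dry mass = ε × stage wet mass = 0.064 × 51,360 = 3,287.04 kg.
Burnout mass m_f = stage dry + payload = 3,287.04 + 2,180 = 5,467.04 kg.
v_e = Isp · g₀ = 286 × 9.81 = 2805.7 m/s.
Δv = v_e · ln(53,540/5,467.04) = 2805.7 × ln(9.793) = 2805.7 × 2.2817 ≈ 6402 m/s.

Δv ≈ 6400 m/s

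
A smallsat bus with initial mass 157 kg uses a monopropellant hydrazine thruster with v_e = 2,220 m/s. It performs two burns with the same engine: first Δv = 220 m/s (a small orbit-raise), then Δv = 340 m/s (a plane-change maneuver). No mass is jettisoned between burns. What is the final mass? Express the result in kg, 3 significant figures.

final mass ≈ 122 kg

After the first burn: m = 157 × exp(−220/2220.0) = 157 × 0.90565 = 142.187 kg.
After the second burn: m = 142.187 × exp(−340/2220.0) = 142.187 × 0.85800 = 121.996 kg.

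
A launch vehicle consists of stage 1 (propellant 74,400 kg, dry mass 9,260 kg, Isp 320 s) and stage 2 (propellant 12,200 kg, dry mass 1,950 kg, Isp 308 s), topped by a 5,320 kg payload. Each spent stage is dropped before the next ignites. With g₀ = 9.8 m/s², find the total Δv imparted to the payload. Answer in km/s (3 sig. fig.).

Ignition mass of stage 1 = 74,400+9,260 + 12,200+1,950 + 5,320 = 103,130 kg.
Stage 1: m₀ = 103,130 kg, m_f = 103,130 − 74,400 = 28,730 kg; Δv = 320×9.8×ln(3.59) = 3136.0×1.2780 ≈ 4008 m/s.
Stage 2: m₀ = 19,470 kg, m_f = 19,470 − 12,200 = 7,270 kg; Δv = 308×9.8×ln(2.678) = 3018.4×0.9851 ≈ 2973 m/s.
Total Δv = 4008 + 2973 = 6981 m/s.

Δv ≈ 6.98 km/s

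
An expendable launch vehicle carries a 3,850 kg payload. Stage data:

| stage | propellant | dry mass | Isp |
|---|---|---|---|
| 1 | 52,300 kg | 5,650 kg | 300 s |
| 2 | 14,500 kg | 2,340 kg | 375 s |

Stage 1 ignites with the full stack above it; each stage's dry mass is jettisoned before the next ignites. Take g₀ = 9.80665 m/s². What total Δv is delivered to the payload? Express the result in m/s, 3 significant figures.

Δv ≈ 7660 m/s

Ignition mass of stage 1 = 52,300+5,650 + 14,500+2,340 + 3,850 = 78,640 kg.
Stage 1: m₀ = 78,640 kg, m_f = 78,640 − 52,300 = 26,340 kg; Δv = 300×9.80665×ln(2.986) = 2942.0×1.0938 ≈ 3218 m/s.
Stage 2: m₀ = 20,690 kg, m_f = 20,690 − 14,500 = 6,190 kg; Δv = 375×9.80665×ln(3.342) = 3677.5×1.2067 ≈ 4438 m/s.
Total Δv = 3218 + 4438 = 7656 m/s.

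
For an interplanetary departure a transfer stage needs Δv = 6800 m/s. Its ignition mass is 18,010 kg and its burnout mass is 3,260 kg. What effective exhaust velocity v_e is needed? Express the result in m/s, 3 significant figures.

v_e ≈ 3980 m/s

ln(m₀/m_f) = ln(18010/3260) = ln(5.525) = 1.7092.
v_e = Δv / ln(m₀/m_f) = 6800 / 1.7092 = 3978.5 m/s.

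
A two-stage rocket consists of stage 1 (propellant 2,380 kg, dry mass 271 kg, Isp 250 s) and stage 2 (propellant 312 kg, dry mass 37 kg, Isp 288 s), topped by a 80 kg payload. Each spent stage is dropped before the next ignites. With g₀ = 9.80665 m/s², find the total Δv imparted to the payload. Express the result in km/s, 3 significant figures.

Ignition mass of stage 1 = 2,380+271 + 312+37 + 80 = 3,080 kg.
Stage 1: m₀ = 3,080 kg, m_f = 3,080 − 2,380 = 700 kg; Δv = 250×9.80665×ln(4.4) = 2451.7×1.4816 ≈ 3632 m/s.
Stage 2: m₀ = 429 kg, m_f = 429 − 312 = 117 kg; Δv = 288×9.80665×ln(3.667) = 2824.3×1.2993 ≈ 3670 m/s.
Total Δv = 3632 + 3670 = 7302 m/s.

Δv ≈ 7.30 km/s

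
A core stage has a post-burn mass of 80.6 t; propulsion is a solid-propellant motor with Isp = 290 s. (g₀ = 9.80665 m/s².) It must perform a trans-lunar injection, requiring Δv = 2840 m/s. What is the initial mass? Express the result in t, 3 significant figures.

v_e = Isp · g₀ = 290 × 9.80665 = 2843.9 m/s.
m₀/m_f = exp(Δv / v_e) = exp(2840 / 2843.9) = exp(0.9986) = 2.7145.
m₀ = m_f × 2.7145 = 80.6 × 2.7145 = 218.789 t.

initial mass ≈ 219 t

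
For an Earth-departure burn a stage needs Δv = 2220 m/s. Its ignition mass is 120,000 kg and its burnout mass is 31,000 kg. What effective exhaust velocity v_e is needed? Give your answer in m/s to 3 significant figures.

ln(m₀/m_f) = ln(120000/31000) = ln(3.871) = 1.3535.
Using Δv = v_e ln(m₀/m_f): v_e = Δv / ln(m₀/m_f) = 2220 / 1.3535 = 1640.2 m/s.

v_e ≈ 1640 m/s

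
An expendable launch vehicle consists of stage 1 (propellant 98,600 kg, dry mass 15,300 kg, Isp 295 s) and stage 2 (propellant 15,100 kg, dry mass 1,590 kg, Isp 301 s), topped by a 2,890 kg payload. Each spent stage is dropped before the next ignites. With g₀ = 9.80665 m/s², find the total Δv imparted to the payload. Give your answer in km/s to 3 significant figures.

Δv ≈ 8.24 km/s

Ignition mass of stage 1 = 98,600+15,300 + 15,100+1,590 + 2,890 = 133,480 kg.
Stage 1: m₀ = 133,480 kg, m_f = 133,480 − 98,600 = 34,880 kg; Δv = 295×9.80665×ln(3.827) = 2893.0×1.3420 ≈ 3882 m/s.
Stage 2: m₀ = 19,580 kg, m_f = 19,580 − 15,100 = 4,480 kg; Δv = 301×9.80665×ln(4.371) = 2951.8×1.4749 ≈ 4354 m/s.
Total Δv = 3882 + 4354 = 8236 m/s.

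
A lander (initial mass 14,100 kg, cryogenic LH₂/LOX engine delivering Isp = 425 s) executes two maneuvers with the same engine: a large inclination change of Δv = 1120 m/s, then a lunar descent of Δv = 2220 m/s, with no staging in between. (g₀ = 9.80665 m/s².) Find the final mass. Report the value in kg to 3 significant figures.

final mass ≈ 6330 kg

v_e = Isp · g₀ = 425 × 9.80665 = 4167.8 m/s.
After the first burn: m = 14100 × exp(−1120/4167.8) = 14100 × 0.76435 = 10,777.3 kg.
After the second burn: m = 10,777.3 × exp(−2220/4167.8) = 10,777.3 × 0.58705 = 6,326.81 kg.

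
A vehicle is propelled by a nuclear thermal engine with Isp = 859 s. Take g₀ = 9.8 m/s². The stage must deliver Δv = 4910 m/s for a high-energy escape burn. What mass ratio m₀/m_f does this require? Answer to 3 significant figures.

v_e = Isp · g₀ = 859 × 9.8 = 8418.2 m/s.
m₀/m_f = exp(Δv / v_e) = exp(4910 / 8418.2) = exp(0.5833) = 1.7919.

mass ratio ≈ 1.79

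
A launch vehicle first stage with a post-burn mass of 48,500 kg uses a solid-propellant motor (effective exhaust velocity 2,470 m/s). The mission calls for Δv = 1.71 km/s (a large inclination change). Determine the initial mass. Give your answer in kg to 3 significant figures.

m₀/m_f = exp(Δv / v_e) = exp(1710 / 2470.0) = exp(0.6923) = 1.9983.
m₀ = m_f × 1.9983 = 48,500 × 1.9983 = 96,917.6 kg.

initial mass ≈ 96900 kg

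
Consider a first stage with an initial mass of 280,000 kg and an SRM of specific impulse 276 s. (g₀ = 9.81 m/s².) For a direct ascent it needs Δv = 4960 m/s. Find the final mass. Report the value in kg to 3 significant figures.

final mass ≈ 44800 kg

v_e = Isp · g₀ = 276 × 9.81 = 2707.6 m/s.
m₀/m_f = exp(Δv / v_e) = exp(4960 / 2707.6) = exp(1.8319) = 6.2458.
m_f = m₀ / 6.2458 = 280,000 / 6.2458 = 44,830.1 kg.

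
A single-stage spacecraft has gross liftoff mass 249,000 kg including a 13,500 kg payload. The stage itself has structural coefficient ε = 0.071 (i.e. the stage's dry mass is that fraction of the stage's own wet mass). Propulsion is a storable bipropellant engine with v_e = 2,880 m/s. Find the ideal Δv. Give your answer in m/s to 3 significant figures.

Stage wet mass = m₀ − payload = 249,000 − 13,500 = 235,500 kg.
Stage dry mass = ε × stage wet mass = 0.071 × 235,500 = 16,720.5 kg.
Burnout mass m_f = stage dry + payload = 16,720.5 + 13,500 = 30,220.5 kg.
Rocket equation: Δv = v_e · ln(249,000/30,220.5) = 2880.0 × ln(8.239) = 2880.0 × 2.1089 ≈ 6074 m/s.

Δv ≈ 6070 m/s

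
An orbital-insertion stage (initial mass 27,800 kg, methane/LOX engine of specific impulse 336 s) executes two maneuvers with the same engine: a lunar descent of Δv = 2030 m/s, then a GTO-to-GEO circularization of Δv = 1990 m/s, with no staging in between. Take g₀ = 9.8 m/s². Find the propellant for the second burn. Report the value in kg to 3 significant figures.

propellant for the second burn ≈ 6810 kg

v_e = Isp · g₀ = 336 × 9.8 = 3292.8 m/s.
After the first burn: m = 27800 × exp(−2030/3292.8) = 27800 × 0.53983 = 15,007.3 kg.
After the second burn: m = 15,007.3 × exp(−1990/3292.8) = 15,007.3 × 0.54643 = 8,200.44 kg.
Second-burn propellant = 15,007.3 − 8,200.44 = 6,806.86 kg.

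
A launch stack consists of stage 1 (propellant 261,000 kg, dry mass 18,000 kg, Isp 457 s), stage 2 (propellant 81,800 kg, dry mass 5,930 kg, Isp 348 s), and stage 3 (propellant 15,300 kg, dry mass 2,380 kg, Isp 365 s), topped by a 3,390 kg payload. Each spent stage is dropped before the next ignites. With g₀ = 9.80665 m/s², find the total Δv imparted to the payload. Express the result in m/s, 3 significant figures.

Ignition mass of stage 1 = 261,000+18,000 + 81,800+5,930 + 15,300+2,380 + 3,390 = 387,800 kg.
Stage 1: m₀ = 387,800 kg, m_f = 387,800 − 261,000 = 126,800 kg; Δv = 457×9.80665×ln(3.058) = 4481.6×1.1179 ≈ 5010 m/s.
Stage 2: m₀ = 108,800 kg, m_f = 108,800 − 81,800 = 27,000 kg; Δv = 348×9.80665×ln(4.03) = 3412.7×1.3937 ≈ 4756 m/s.
Stage 3: m₀ = 21,070 kg, m_f = 21,070 − 15,300 = 5,770 kg; Δv = 365×9.80665×ln(3.652) = 3579.4×1.2952 ≈ 4636 m/s.
Total Δv = 5010 + 4756 + 4636 = 14402 m/s.

Δv ≈ 14400 m/s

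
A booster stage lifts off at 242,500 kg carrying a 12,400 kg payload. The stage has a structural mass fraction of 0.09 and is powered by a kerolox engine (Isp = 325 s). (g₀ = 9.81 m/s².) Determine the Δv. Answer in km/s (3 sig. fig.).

Stage wet mass = m₀ − payload = 242,500 − 12,400 = 230,100 kg.
Stage dry mass = ε × stage wet mass = 0.09 × 230,100 = 20,709 kg.
Burnout mass m_f = stage dry + payload = 20,709 + 12,400 = 33,109 kg.
v_e = Isp · g₀ = 325 × 9.81 = 3188.2 m/s.
Rocket equation: Δv = v_e · ln(242,500/33,109) = 3188.2 × ln(7.324) = 3188.2 × 1.9912 ≈ 6348 m/s.

Δv ≈ 6.35 km/s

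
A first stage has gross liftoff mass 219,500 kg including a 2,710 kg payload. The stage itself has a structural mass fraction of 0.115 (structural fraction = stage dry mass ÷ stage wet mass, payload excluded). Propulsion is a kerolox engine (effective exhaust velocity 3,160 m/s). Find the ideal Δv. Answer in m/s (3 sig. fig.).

Stage wet mass = m₀ − payload = 219,500 − 2,710 = 216,790 kg.
Stage dry mass = ε × stage wet mass = 0.115 × 216,790 = 24,930.9 kg.
Burnout mass m_f = stage dry + payload = 24,930.9 + 2,710 = 27,640.9 kg.
By the Tsiolkovsky rocket equation, Δv = v_e · ln(219,500/27,640.9) = 3160.0 × ln(7.941) = 3160.0 × 2.0721 ≈ 6548 m/s.

Δv ≈ 6550 m/s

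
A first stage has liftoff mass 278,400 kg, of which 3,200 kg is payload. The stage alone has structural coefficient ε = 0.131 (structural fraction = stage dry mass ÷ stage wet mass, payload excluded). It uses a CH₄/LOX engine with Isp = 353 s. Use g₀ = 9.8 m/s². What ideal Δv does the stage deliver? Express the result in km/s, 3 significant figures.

Stage wet mass = m₀ − payload = 278,400 − 3,200 = 275,200 kg.
Stage dry mass = ε × stage wet mass = 0.131 × 275,200 = 36,051.2 kg.
Burnout mass m_f = stage dry + payload = 36,051.2 + 3,200 = 39,251.2 kg.
v_e = Isp · g₀ = 353 × 9.8 = 3459.4 m/s.
By the Tsiolkovsky rocket equation, Δv = v_e · ln(278,400/39,251.2) = 3459.4 × ln(7.093) = 3459.4 × 1.9591 ≈ 6777 m/s.

Δv ≈ 6.78 km/s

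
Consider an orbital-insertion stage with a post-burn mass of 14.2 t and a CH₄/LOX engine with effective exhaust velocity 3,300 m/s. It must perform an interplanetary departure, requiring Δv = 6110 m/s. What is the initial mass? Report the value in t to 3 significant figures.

initial mass ≈ 90.4 t

From the ideal rocket equation, m₀/m_f = exp(Δv / v_e) = exp(6110 / 3300.0) = exp(1.8515) = 6.3695.
m₀ = m_f × 6.3695 = 14.2 × 6.3695 = 90.4469 t.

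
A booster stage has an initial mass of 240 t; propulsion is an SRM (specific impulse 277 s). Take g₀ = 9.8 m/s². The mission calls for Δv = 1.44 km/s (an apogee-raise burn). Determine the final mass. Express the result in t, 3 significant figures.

final mass ≈ 141 t

v_e = Isp · g₀ = 277 × 9.8 = 2714.6 m/s.
m₀/m_f = exp(Δv / v_e) = exp(1440 / 2714.6) = exp(0.5305) = 1.6997.
m_f = m₀ / 1.6997 = 240 / 1.6997 = 141.201 t.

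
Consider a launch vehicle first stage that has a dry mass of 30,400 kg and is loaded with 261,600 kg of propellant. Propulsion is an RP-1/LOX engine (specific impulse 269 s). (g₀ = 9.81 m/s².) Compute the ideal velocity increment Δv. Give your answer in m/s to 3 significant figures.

Δv ≈ 5970 m/s

v_e = Isp · g₀ = 269 × 9.81 = 2638.9 m/s.
m₀ = m_dry + m_prop = 30,400 + 261,600 = 292,000 kg.
Δv = v_e · ln(m₀/m_f) = 2638.9 × ln(9.605) = 2638.9 × 2.2623 ≈ 5970.0 m/s.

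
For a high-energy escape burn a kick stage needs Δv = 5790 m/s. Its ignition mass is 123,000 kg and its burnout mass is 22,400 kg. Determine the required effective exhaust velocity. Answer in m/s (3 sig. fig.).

ln(m₀/m_f) = ln(123000/22400) = ln(5.491) = 1.7031.
By the Tsiolkovsky rocket equation, v_e = Δv / ln(m₀/m_f) = 5790 / 1.7031 = 3399.6 m/s.

v_e ≈ 3400 m/s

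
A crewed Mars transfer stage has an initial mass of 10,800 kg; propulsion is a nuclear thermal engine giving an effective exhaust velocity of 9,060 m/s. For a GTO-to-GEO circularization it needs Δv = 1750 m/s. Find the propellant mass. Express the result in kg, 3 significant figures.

By the Tsiolkovsky rocket equation, m₀/m_f = exp(Δv / v_e) = exp(1750 / 9060.0) = exp(0.1932) = 1.2131.
m_f = 10,800 / 1.2131 = 8,902.81 kg, so propellant = m₀ − m_f = 10,800 − 8,902.81 = 1,897.19 kg.

propellant mass ≈ 1900 kg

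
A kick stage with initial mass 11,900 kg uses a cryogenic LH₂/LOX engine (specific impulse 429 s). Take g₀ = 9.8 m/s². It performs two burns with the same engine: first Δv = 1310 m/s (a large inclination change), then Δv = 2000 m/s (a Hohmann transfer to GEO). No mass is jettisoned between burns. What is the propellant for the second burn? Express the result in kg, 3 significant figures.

v_e = Isp · g₀ = 429 × 9.8 = 4204.2 m/s.
After the first burn: m = 11900 × exp(−1310/4204.2) = 11900 × 0.73228 = 8,714.13 kg.
After the second burn: m = 8,714.13 × exp(−2000/4204.2) = 8,714.13 × 0.62144 = 5,415.31 kg.
Second-burn propellant = 8,714.13 − 5,415.31 = 3,298.82 kg.

propellant for the second burn ≈ 3300 kg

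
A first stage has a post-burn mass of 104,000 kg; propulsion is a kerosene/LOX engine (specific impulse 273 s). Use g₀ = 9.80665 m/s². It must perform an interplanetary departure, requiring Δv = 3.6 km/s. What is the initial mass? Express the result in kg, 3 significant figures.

v_e = Isp · g₀ = 273 × 9.80665 = 2677.2 m/s.
m₀/m_f = exp(Δv / v_e) = exp(3600 / 2677.2) = exp(1.3447) = 3.8370.
m₀ = m_f × 3.8370 = 104,000 × 3.8370 = 399,048 kg.

initial mass ≈ 399000 kg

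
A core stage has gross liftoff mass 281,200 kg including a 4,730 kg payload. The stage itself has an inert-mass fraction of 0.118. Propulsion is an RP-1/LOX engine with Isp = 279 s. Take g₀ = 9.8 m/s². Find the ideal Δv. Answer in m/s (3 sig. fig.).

Stage wet mass = m₀ − payload = 281,200 − 4,730 = 276,470 kg.
Stage dry mass = ε × stage wet mass = 0.118 × 276,470 = 32,623.5 kg.
Burnout mass m_f = stage dry + payload = 32,623.5 + 4,730 = 37,353.5 kg.
v_e = Isp · g₀ = 279 × 9.8 = 2734.2 m/s.
Δv = v_e · ln(281,200/37,353.5) = 2734.2 × ln(7.528) = 2734.2 × 2.0186 ≈ 5519 m/s.

Δv ≈ 5520 m/s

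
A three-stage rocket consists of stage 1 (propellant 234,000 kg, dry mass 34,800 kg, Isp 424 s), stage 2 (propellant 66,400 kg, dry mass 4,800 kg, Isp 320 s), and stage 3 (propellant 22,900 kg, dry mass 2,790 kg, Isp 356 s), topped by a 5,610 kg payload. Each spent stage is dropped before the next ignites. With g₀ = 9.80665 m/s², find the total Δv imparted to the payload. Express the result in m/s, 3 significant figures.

Ignition mass of stage 1 = 234,000+34,800 + 66,400+4,800 + 22,900+2,790 + 5,610 = 371,300 kg.
Stage 1: m₀ = 371,300 kg, m_f = 371,300 − 234,000 = 137,300 kg; Δv = 424×9.80665×ln(2.704) = 4158.0×0.9948 ≈ 4137 m/s.
Stage 2: m₀ = 102,500 kg, m_f = 102,500 − 66,400 = 36,100 kg; Δv = 320×9.80665×ln(2.839) = 3138.1×1.0436 ≈ 3275 m/s.
Stage 3: m₀ = 31,300 kg, m_f = 31,300 − 22,900 = 8,400 kg; Δv = 356×9.80665×ln(3.726) = 3491.2×1.3154 ≈ 4592 m/s.
Total Δv = 4137 + 3275 + 4592 = 12004 m/s.

Δv ≈ 12000 m/s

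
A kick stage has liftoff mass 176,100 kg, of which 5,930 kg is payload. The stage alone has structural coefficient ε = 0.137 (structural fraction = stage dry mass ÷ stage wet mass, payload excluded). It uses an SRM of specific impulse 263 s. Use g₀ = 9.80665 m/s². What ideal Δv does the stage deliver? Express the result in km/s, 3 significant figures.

Δv ≈ 4.63 km/s

Stage wet mass = m₀ − payload = 176,100 − 5,930 = 170,170 kg.
Stage dry mass = ε × stage wet mass = 0.137 × 170,170 = 23,313.3 kg.
Burnout mass m_f = stage dry + payload = 23,313.3 + 5,930 = 29,243.3 kg.
v_e = Isp · g₀ = 263 × 9.80665 = 2579.1 m/s.
Using Δv = v_e ln(m₀/m_f): Δv = v_e · ln(176,100/29,243.3) = 2579.1 × ln(6.022) = 2579.1 × 1.7954 ≈ 4631 m/s.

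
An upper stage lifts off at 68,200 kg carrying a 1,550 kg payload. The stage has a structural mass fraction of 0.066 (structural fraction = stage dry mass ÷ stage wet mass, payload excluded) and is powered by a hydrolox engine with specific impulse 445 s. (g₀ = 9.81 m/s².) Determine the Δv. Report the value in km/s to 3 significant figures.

Δv ≈ 10.6 km/s

Stage wet mass = m₀ − payload = 68,200 − 1,550 = 66,650 kg.
Stage dry mass = ε × stage wet mass = 0.066 × 66,650 = 4,398.9 kg.
Burnout mass m_f = stage dry + payload = 4,398.9 + 1,550 = 5,948.9 kg.
v_e = Isp · g₀ = 445 × 9.81 = 4365.4 m/s.
Δv = v_e · ln(68,200/5,948.9) = 4365.4 × ln(11.46) = 4365.4 × 2.4392 ≈ 10648 m/s.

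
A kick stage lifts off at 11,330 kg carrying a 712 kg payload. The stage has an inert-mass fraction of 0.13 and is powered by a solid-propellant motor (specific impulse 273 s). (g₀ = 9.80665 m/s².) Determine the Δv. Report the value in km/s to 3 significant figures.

Stage wet mass = m₀ − payload = 11,330 − 712 = 10,618 kg.
Stage dry mass = ε × stage wet mass = 0.13 × 10,618 = 1,380.34 kg.
Burnout mass m_f = stage dry + payload = 1,380.34 + 712 = 2,092.34 kg.
v_e = Isp · g₀ = 273 × 9.80665 = 2677.2 m/s.
Rocket equation: Δv = v_e · ln(11,330/2,092.34) = 2677.2 × ln(5.415) = 2677.2 × 1.6892 ≈ 4522 m/s.

Δv ≈ 4.52 km/s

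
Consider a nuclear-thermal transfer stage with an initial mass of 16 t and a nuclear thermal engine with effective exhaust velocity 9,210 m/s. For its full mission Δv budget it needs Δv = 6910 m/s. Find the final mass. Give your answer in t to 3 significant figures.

m₀/m_f = exp(Δv / v_e) = exp(6910 / 9210.0) = exp(0.7503) = 2.1176.
m_f = m₀ / 2.1176 = 16 / 2.1176 = 7.55572 t.

final mass ≈ 7.56 t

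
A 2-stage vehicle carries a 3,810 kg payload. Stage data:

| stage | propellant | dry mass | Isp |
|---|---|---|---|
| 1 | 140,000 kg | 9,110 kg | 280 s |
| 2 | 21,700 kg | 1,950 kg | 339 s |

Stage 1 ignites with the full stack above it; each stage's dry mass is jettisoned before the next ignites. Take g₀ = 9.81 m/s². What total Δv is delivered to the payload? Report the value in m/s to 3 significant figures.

Δv ≈ 9520 m/s

Ignition mass of stage 1 = 140,000+9,110 + 21,700+1,950 + 3,810 = 176,570 kg.
Stage 1: m₀ = 176,570 kg, m_f = 176,570 − 140,000 = 36,570 kg; Δv = 280×9.81×ln(4.828) = 2746.8×1.5745 ≈ 4325 m/s.
Stage 2: m₀ = 27,460 kg, m_f = 27,460 − 21,700 = 5,760 kg; Δv = 339×9.81×ln(4.767) = 3325.6×1.5618 ≈ 5194 m/s.
Total Δv = 4325 + 5194 = 9519 m/s.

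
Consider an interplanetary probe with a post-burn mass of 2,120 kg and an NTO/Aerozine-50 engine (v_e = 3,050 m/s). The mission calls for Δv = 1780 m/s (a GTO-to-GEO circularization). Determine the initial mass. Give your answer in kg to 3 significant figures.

initial mass ≈ 3800 kg

By the Tsiolkovsky rocket equation, m₀/m_f = exp(Δv / v_e) = exp(1780 / 3050.0) = exp(0.5836) = 1.7925.
m₀ = m_f × 1.7925 = 2,120 × 1.7925 = 3,800.1 kg.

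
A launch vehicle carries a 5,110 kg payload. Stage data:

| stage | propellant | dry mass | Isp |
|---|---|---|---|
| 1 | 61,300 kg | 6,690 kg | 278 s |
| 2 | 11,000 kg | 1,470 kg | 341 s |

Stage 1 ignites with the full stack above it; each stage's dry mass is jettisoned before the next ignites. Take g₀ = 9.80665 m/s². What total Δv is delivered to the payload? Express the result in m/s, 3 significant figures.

Δv ≈ 6720 m/s

Ignition mass of stage 1 = 61,300+6,690 + 11,000+1,470 + 5,110 = 85,570 kg.
Stage 1: m₀ = 85,570 kg, m_f = 85,570 − 61,300 = 24,270 kg; Δv = 278×9.80665×ln(3.526) = 2726.2×1.2601 ≈ 3435 m/s.
Stage 2: m₀ = 17,580 kg, m_f = 17,580 − 11,000 = 6,580 kg; Δv = 341×9.80665×ln(2.672) = 3344.1×0.9827 ≈ 3286 m/s.
Total Δv = 3435 + 3286 = 6721 m/s.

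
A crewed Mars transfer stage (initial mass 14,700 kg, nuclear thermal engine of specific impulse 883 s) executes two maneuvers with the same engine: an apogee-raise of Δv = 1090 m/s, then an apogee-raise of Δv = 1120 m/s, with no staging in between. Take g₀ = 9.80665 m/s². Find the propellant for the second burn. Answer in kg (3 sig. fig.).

propellant for the second burn ≈ 1570 kg

v_e = Isp · g₀ = 883 × 9.80665 = 8659.3 m/s.
After the first burn: m = 14700 × exp(−1090/8659.3) = 14700 × 0.88172 = 12,961.3 kg.
After the second burn: m = 12,961.3 × exp(−1120/8659.3) = 12,961.3 × 0.87867 = 11,388.7 kg.
Second-burn propellant = 12,961.3 − 11,388.7 = 1,572.6 kg.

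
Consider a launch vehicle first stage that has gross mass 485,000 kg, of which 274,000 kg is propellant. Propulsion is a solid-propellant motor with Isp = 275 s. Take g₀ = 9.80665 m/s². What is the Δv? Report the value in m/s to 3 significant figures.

Δv ≈ 2240 m/s

v_e = Isp · g₀ = 275 × 9.80665 = 2696.8 m/s.
m_f = m₀ − m_prop = 485,000 − 274,000 = 211,000 kg.
From the ideal rocket equation, Δv = v_e · ln(m₀/m_f) = 2696.8 × ln(2.299) = 2696.8 × 0.8323 ≈ 2244.5 m/s.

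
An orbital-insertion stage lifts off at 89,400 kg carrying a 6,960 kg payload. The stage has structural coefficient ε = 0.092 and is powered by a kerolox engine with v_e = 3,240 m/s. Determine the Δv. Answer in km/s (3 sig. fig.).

Δv ≈ 5.88 km/s

Stage wet mass = m₀ − payload = 89,400 − 6,960 = 82,440 kg.
Stage dry mass = ε × stage wet mass = 0.092 × 82,440 = 7,584.48 kg.
Burnout mass m_f = stage dry + payload = 7,584.48 + 6,960 = 14,544.48 kg.
Δv = v_e · ln(89,400/14,544.48) = 3240.0 × ln(6.147) = 3240.0 × 1.8159 ≈ 5884 m/s.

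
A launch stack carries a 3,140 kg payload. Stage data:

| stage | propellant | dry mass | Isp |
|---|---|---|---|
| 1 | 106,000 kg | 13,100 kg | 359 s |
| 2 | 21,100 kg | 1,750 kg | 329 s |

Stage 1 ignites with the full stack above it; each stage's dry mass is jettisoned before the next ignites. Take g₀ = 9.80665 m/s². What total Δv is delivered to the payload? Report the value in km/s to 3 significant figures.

Ignition mass of stage 1 = 106,000+13,100 + 21,100+1,750 + 3,140 = 145,090 kg.
Stage 1: m₀ = 145,090 kg, m_f = 145,090 − 106,000 = 39,090 kg; Δv = 359×9.80665×ln(3.712) = 3520.6×1.3115 ≈ 4617 m/s.
Stage 2: m₀ = 25,990 kg, m_f = 25,990 − 21,100 = 4,890 kg; Δv = 329×9.80665×ln(5.315) = 3226.4×1.6705 ≈ 5390 m/s.
Total Δv = 4617 + 5390 = 10007 m/s.

Δv ≈ 10.0 km/s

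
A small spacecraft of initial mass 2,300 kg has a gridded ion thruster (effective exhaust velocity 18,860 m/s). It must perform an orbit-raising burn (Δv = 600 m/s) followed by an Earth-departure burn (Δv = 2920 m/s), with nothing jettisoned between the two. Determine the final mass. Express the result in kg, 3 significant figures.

final mass ≈ 1910 kg

After the first burn: m = 2300 × exp(−600/18860.0) = 2300 × 0.96869 = 2,227.99 kg.
After the second burn: m = 2,227.99 × exp(−2920/18860.0) = 2,227.99 × 0.85657 = 1,908.43 kg.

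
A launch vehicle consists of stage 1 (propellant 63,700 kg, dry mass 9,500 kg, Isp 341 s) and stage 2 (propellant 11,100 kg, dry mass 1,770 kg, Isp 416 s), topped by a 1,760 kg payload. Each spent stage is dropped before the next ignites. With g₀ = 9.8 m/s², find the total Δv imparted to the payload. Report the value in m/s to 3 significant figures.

Ignition mass of stage 1 = 63,700+9,500 + 11,100+1,770 + 1,760 = 87,830 kg.
Stage 1: m₀ = 87,830 kg, m_f = 87,830 − 63,700 = 24,130 kg; Δv = 341×9.8×ln(3.64) = 3341.8×1.2919 ≈ 4317 m/s.
Stage 2: m₀ = 14,630 kg, m_f = 14,630 − 11,100 = 3,530 kg; Δv = 416×9.8×ln(4.144) = 4076.8×1.4218 ≈ 5796 m/s.
Total Δv = 4317 + 5796 = 10113 m/s.

Δv ≈ 10100 m/s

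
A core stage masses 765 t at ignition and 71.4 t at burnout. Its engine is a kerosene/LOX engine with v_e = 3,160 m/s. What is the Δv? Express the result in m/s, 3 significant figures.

By the Tsiolkovsky rocket equation, Δv = v_e · ln(m₀/m_f) = 3160.0 × ln(10.71) = 3160.0 × 2.3716 ≈ 7494.2 m/s.

Δv ≈ 7490 m/s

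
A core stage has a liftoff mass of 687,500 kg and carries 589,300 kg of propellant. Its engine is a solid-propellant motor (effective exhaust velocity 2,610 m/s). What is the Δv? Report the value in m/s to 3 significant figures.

m_f = m₀ − m_prop = 687,500 − 589,300 = 98,200 kg.
Δv = v_e · ln(m₀/m_f) = 2610.0 × ln(7.001) = 2610.0 × 1.9461 ≈ 5079.2 m/s.

Δv ≈ 5080 m/s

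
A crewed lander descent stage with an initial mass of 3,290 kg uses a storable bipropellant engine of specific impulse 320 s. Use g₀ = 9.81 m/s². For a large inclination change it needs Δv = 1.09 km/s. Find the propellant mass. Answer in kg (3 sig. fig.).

v_e = Isp · g₀ = 320 × 9.81 = 3139.2 m/s.
m₀/m_f = exp(Δv / v_e) = exp(1090 / 3139.2) = exp(0.3472) = 1.4151.
m_f = 3,290 / 1.4151 = 2,324.92 kg, so propellant = m₀ − m_f = 3,290 − 2,324.92 = 965.08 kg.

propellant mass ≈ 965 kg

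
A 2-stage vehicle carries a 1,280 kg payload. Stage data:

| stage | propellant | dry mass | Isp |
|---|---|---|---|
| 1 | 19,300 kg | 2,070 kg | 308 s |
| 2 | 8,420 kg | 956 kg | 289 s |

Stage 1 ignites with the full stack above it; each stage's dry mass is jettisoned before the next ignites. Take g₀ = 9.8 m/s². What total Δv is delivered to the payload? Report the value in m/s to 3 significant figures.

Δv ≈ 7210 m/s

Ignition mass of stage 1 = 19,300+2,070 + 8,420+956 + 1,280 = 32,026 kg.
Stage 1: m₀ = 32,026 kg, m_f = 32,026 − 19,300 = 12,726 kg; Δv = 308×9.8×ln(2.517) = 3018.4×0.9229 ≈ 2786 m/s.
Stage 2: m₀ = 10,656 kg, m_f = 10,656 − 8,420 = 2,236 kg; Δv = 289×9.8×ln(4.766) = 2832.2×1.5614 ≈ 4422 m/s.
Total Δv = 2786 + 4422 = 7208 m/s.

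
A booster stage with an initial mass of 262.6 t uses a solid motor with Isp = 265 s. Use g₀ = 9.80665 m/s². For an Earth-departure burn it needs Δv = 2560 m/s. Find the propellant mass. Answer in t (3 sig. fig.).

propellant mass ≈ 165 t

v_e = Isp · g₀ = 265 × 9.80665 = 2598.8 m/s.
From the ideal rocket equation, m₀/m_f = exp(Δv / v_e) = exp(2560 / 2598.8) = exp(0.9851) = 2.6780.
m_f = 262.6 / 2.6780 = 98.0583 t, so propellant = m₀ − m_f = 262.6 − 98.0583 = 164.5417 t.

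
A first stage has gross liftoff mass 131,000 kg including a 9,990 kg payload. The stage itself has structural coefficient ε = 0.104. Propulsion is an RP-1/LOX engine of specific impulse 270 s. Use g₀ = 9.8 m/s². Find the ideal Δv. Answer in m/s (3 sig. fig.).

Δv ≈ 4650 m/s

Stage wet mass = m₀ − payload = 131,000 − 9,990 = 121,010 kg.
Stage dry mass = ε × stage wet mass = 0.104 × 121,010 = 12,585 kg.
Burnout mass m_f = stage dry + payload = 12,585 + 9,990 = 22,575 kg.
v_e = Isp · g₀ = 270 × 9.8 = 2646.0 m/s.
Using Δv = v_e ln(m₀/m_f): Δv = v_e · ln(131,000/22,575) = 2646.0 × ln(5.803) = 2646.0 × 1.7584 ≈ 4653 m/s.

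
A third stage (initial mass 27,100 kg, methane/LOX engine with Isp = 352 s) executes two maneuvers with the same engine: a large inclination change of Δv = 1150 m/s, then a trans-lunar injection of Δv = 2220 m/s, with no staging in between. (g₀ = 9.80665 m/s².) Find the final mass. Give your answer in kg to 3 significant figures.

final mass ≈ 10200 kg

v_e = Isp · g₀ = 352 × 9.80665 = 3451.9 m/s.
After the first burn: m = 27100 × exp(−1150/3451.9) = 27100 × 0.71667 = 19,421.8 kg.
After the second burn: m = 19,421.8 × exp(−2220/3451.9) = 19,421.8 × 0.52565 = 10,209.1 kg.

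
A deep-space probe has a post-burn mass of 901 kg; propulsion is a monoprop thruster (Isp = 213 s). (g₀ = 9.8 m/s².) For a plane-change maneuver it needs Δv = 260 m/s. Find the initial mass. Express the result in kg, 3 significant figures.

v_e = Isp · g₀ = 213 × 9.8 = 2087.4 m/s.
From the ideal rocket equation, m₀/m_f = exp(Δv / v_e) = exp(260 / 2087.4) = exp(0.1246) = 1.1326.
m₀ = m_f × 1.1326 = 901 × 1.1326 = 1,020.47 kg.

initial mass ≈ 1020 kg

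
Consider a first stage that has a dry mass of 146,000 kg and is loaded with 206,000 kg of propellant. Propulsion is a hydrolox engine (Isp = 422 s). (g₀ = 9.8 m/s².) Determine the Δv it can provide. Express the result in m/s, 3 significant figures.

v_e = Isp · g₀ = 422 × 9.8 = 4135.6 m/s.
m₀ = m_dry + m_prop = 146,000 + 206,000 = 352,000 kg.
Δv = v_e · ln(m₀/m_f) = 4135.6 × ln(2.411) = 4135.6 × 0.8800 ≈ 3639.4 m/s.

Δv ≈ 3640 m/s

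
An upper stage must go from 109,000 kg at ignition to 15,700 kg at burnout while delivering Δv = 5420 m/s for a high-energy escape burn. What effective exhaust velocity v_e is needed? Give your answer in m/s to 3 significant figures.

v_e ≈ 2800 m/s

ln(m₀/m_f) = ln(109000/15700) = ln(6.943) = 1.9377.
Rocket equation: v_e = Δv / ln(m₀/m_f) = 5420 / 1.9377 = 2797.1 m/s.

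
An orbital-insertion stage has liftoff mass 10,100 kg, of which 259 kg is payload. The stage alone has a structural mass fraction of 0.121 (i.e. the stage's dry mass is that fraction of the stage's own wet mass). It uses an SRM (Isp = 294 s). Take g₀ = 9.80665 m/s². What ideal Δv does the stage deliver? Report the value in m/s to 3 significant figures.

Δv ≈ 5600 m/s

Stage wet mass = m₀ − payload = 10,100 − 259 = 9,841 kg.
Stage dry mass = ε × stage wet mass = 0.121 × 9,841 = 1,190.76 kg.
Burnout mass m_f = stage dry + payload = 1,190.76 + 259 = 1,449.76 kg.
v_e = Isp · g₀ = 294 × 9.80665 = 2883.2 m/s.
Δv = v_e · ln(10,100/1,449.76) = 2883.2 × ln(6.967) = 2883.2 × 1.9411 ≈ 5597 m/s.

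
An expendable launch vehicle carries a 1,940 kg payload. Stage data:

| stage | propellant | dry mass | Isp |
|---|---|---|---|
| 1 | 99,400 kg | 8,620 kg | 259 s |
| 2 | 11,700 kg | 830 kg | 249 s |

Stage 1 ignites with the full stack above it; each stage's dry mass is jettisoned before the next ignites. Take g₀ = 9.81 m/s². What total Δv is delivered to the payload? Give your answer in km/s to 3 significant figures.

Δv ≈ 8.28 km/s

Ignition mass of stage 1 = 99,400+8,620 + 11,700+830 + 1,940 = 122,490 kg.
Stage 1: m₀ = 122,490 kg, m_f = 122,490 − 99,400 = 23,090 kg; Δv = 259×9.81×ln(5.305) = 2540.8×1.6686 ≈ 4240 m/s.
Stage 2: m₀ = 14,470 kg, m_f = 14,470 − 11,700 = 2,770 kg; Δv = 249×9.81×ln(5.224) = 2442.7×1.6532 ≈ 4038 m/s.
Total Δv = 4240 + 4038 = 8278 m/s.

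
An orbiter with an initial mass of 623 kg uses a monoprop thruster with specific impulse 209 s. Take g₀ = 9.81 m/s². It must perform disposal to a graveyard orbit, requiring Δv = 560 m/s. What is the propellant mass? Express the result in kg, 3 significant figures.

v_e = Isp · g₀ = 209 × 9.81 = 2050.3 m/s.
m₀/m_f = exp(Δv / v_e) = exp(560 / 2050.3) = exp(0.2731) = 1.3141.
m_f = 623 / 1.3141 = 474.089 kg, so propellant = m₀ − m_f = 623 − 474.089 = 148.911 kg.

propellant mass ≈ 149 kg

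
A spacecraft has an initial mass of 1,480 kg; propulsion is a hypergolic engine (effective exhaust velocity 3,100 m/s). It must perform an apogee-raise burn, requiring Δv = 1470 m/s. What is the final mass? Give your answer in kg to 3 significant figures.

final mass ≈ 921 kg

m₀/m_f = exp(Δv / v_e) = exp(1470 / 3100.0) = exp(0.4742) = 1.6067.
m_f = m₀ / 1.6067 = 1,480 / 1.6067 = 921.143 kg.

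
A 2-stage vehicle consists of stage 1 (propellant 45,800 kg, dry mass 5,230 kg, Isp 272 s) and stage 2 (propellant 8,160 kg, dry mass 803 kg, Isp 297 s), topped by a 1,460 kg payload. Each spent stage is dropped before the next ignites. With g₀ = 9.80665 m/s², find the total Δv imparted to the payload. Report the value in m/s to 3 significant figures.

Ignition mass of stage 1 = 45,800+5,230 + 8,160+803 + 1,460 = 61,453 kg.
Stage 1: m₀ = 61,453 kg, m_f = 61,453 − 45,800 = 15,653 kg; Δv = 272×9.80665×ln(3.926) = 2667.4×1.3676 ≈ 3648 m/s.
Stage 2: m₀ = 10,423 kg, m_f = 10,423 − 8,160 = 2,263 kg; Δv = 297×9.80665×ln(4.606) = 2912.6×1.5273 ≈ 4448 m/s.
Total Δv = 3648 + 4448 = 8096 m/s.

Δv ≈ 8100 m/s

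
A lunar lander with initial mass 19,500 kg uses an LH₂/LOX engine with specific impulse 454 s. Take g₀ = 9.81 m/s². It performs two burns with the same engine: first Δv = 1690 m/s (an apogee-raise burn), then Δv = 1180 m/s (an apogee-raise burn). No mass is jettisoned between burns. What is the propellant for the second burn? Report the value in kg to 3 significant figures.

propellant for the second burn ≈ 3110 kg

v_e = Isp · g₀ = 454 × 9.81 = 4453.7 m/s.
After the first burn: m = 19500 × exp(−1690/4453.7) = 19500 × 0.68423 = 13,342.5 kg.
After the second burn: m = 13,342.5 × exp(−1180/4453.7) = 13,342.5 × 0.76725 = 10,237 kg.
Second-burn propellant = 13,342.5 − 10,237 = 3,105.5 kg.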